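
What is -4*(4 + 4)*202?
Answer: -6464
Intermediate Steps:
-4*(4 + 4)*202 = -4*8*202 = -32*202 = -6464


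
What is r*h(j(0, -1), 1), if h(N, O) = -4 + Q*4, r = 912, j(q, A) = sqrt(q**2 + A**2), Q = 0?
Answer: -3648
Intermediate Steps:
j(q, A) = sqrt(A**2 + q**2)
h(N, O) = -4 (h(N, O) = -4 + 0*4 = -4 + 0 = -4)
r*h(j(0, -1), 1) = 912*(-4) = -3648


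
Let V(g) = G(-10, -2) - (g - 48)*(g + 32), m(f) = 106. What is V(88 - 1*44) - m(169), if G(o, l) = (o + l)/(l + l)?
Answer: 201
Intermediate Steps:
G(o, l) = (l + o)/(2*l) (G(o, l) = (l + o)/((2*l)) = (l + o)*(1/(2*l)) = (l + o)/(2*l))
V(g) = 3 - (-48 + g)*(32 + g) (V(g) = (½)*(-2 - 10)/(-2) - (g - 48)*(g + 32) = (½)*(-½)*(-12) - (-48 + g)*(32 + g) = 3 - (-48 + g)*(32 + g))
V(88 - 1*44) - m(169) = (1539 - (88 - 1*44)² + 16*(88 - 1*44)) - 1*106 = (1539 - (88 - 44)² + 16*(88 - 44)) - 106 = (1539 - 1*44² + 16*44) - 106 = (1539 - 1*1936 + 704) - 106 = (1539 - 1936 + 704) - 106 = 307 - 106 = 201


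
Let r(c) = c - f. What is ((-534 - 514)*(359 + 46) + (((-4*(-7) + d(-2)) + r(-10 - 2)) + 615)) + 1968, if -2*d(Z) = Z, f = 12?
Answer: -421852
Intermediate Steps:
d(Z) = -Z/2
r(c) = -12 + c (r(c) = c - 1*12 = c - 12 = -12 + c)
((-534 - 514)*(359 + 46) + (((-4*(-7) + d(-2)) + r(-10 - 2)) + 615)) + 1968 = ((-534 - 514)*(359 + 46) + (((-4*(-7) - ½*(-2)) + (-12 + (-10 - 2))) + 615)) + 1968 = (-1048*405 + (((28 + 1) + (-12 - 12)) + 615)) + 1968 = (-424440 + ((29 - 24) + 615)) + 1968 = (-424440 + (5 + 615)) + 1968 = (-424440 + 620) + 1968 = -423820 + 1968 = -421852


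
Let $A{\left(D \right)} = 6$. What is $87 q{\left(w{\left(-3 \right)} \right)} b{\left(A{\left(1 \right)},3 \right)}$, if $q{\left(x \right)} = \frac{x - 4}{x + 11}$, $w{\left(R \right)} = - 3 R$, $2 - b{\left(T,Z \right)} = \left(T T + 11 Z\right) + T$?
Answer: $- \frac{6351}{4} \approx -1587.8$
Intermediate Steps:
$b{\left(T,Z \right)} = 2 - T - T^{2} - 11 Z$ ($b{\left(T,Z \right)} = 2 - \left(\left(T T + 11 Z\right) + T\right) = 2 - \left(\left(T^{2} + 11 Z\right) + T\right) = 2 - \left(T + T^{2} + 11 Z\right) = 2 - T - T^{2} - 11 Z$)
$q{\left(x \right)} = \frac{-4 + x}{11 + x}$
$87 q{\left(w{\left(-3 \right)} \right)} b{\left(A{\left(1 \right)},3 \right)} = 87 \frac{-4 - -9}{11 - -9} \left(2 - 6 - 6^{2} - 33\right) = 87 \frac{-4 + 9}{11 + 9} \left(2 - 6 - 36 - 33\right) = 87 \cdot \frac{1}{20} \cdot 5 \left(2 - 6 - 36 - 33\right) = 87 \cdot \frac{1}{20} \cdot 5 \left(-73\right) = 87 \cdot \frac{1}{4} \left(-73\right) = \frac{87}{4} \left(-73\right) = - \frac{6351}{4}$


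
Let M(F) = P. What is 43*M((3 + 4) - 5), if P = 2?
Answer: 86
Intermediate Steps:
M(F) = 2
43*M((3 + 4) - 5) = 43*2 = 86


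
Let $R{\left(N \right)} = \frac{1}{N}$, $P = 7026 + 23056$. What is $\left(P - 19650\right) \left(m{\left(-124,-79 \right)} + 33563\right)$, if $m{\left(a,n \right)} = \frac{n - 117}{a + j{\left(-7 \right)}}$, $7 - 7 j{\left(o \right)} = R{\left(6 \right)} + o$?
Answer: $\frac{1794498108224}{5125} \approx 3.5015 \cdot 10^{8}$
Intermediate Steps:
$P = 30082$
$j{\left(o \right)} = \frac{41}{42} - \frac{o}{7}$ ($j{\left(o \right)} = 1 - \frac{\frac{1}{6} + o}{7} = 1 - \left(\frac{1}{42} + \frac{o}{7}\right) = \frac{41}{42} - \frac{o}{7}$)
$m{\left(a,n \right)} = \frac{-117 + n}{\frac{83}{42} + a}$ ($m{\left(a,n \right)} = \frac{n - 117}{a + \left(\frac{41}{42} - -1\right)} = \frac{-117 + n}{a + \left(\frac{41}{42} + 1\right)} = \frac{-117 + n}{a + \frac{83}{42}} = \frac{-117 + n}{\frac{83}{42} + a}$)
$\left(P - 19650\right) \left(m{\left(-124,-79 \right)} + 33563\right) = \left(30082 - 19650\right) \left(\frac{42 \left(-117 - 79\right)}{83 + 42 \left(-124\right)} + 33563\right) = 10432 \left(42 \frac{1}{83 - 5208} \left(-196\right) + 33563\right) = 10432 \left(42 \frac{1}{-5125} \left(-196\right) + 33563\right) = 10432 \left(42 \left(- \frac{1}{5125}\right) \left(-196\right) + 33563\right) = 10432 \left(\frac{8232}{5125} + 33563\right) = 10432 \cdot \frac{172018607}{5125} = \frac{1794498108224}{5125}$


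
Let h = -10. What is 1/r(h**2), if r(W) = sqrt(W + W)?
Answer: sqrt(2)/20 ≈ 0.070711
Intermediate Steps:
r(W) = sqrt(2)*sqrt(W) (r(W) = sqrt(2*W) = sqrt(2)*sqrt(W))
1/r(h**2) = 1/(sqrt(2)*sqrt((-10)**2)) = 1/(sqrt(2)*sqrt(100)) = 1/(sqrt(2)*10) = 1/(10*sqrt(2)) = sqrt(2)/20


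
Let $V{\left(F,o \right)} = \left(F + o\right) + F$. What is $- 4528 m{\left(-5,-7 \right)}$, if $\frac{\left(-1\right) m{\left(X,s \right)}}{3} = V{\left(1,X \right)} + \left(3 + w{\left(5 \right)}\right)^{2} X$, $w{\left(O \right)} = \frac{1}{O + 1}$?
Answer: $- \frac{2165516}{3} \approx -7.2184 \cdot 10^{5}$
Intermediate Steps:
$w{\left(O \right)} = \frac{1}{1 + O}$
$V{\left(F,o \right)} = o + 2 F$
$m{\left(X,s \right)} = -6 - \frac{397 X}{12}$ ($m{\left(X,s \right)} = - 3 \left(\left(X + 2 \cdot 1\right) + \left(3 + \frac{1}{1 + 5}\right)^{2} X\right) = - 3 \left(\left(X + 2\right) + \left(3 + \frac{1}{6}\right)^{2} X\right) = - 3 \left(\left(2 + X\right) + \left(3 + \frac{1}{6}\right)^{2} X\right) = - 3 \left(\left(2 + X\right) + \left(\frac{19}{6}\right)^{2} X\right) = - 3 \left(\left(2 + X\right) + \frac{361 X}{36}\right) = - 3 \left(2 + \frac{397 X}{36}\right) = -6 - \frac{397 X}{12}$)
$- 4528 m{\left(-5,-7 \right)} = - 4528 \left(-6 - - \frac{1985}{12}\right) = - 4528 \left(-6 + \frac{1985}{12}\right) = \left(-4528\right) \frac{1913}{12} = - \frac{2165516}{3}$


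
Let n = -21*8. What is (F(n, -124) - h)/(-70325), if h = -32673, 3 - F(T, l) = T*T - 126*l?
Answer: 11172/70325 ≈ 0.15886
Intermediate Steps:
n = -168
F(T, l) = 3 - T**2 + 126*l (F(T, l) = 3 - (T*T - 126*l) = 3 - (T**2 - 126*l) = 3 + (-T**2 + 126*l) = 3 - T**2 + 126*l)
(F(n, -124) - h)/(-70325) = ((3 - 1*(-168)**2 + 126*(-124)) - 1*(-32673))/(-70325) = ((3 - 1*28224 - 15624) + 32673)*(-1/70325) = ((3 - 28224 - 15624) + 32673)*(-1/70325) = (-43845 + 32673)*(-1/70325) = -11172*(-1/70325) = 11172/70325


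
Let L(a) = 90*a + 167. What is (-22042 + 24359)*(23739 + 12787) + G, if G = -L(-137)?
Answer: 84642905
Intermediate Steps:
L(a) = 167 + 90*a
G = 12163 (G = -(167 + 90*(-137)) = -(167 - 12330) = -1*(-12163) = 12163)
(-22042 + 24359)*(23739 + 12787) + G = (-22042 + 24359)*(23739 + 12787) + 12163 = 2317*36526 + 12163 = 84630742 + 12163 = 84642905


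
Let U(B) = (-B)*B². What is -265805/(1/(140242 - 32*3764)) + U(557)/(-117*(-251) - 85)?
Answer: -154062852794633/29282 ≈ -5.2614e+9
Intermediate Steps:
U(B) = -B³
-265805/(1/(140242 - 32*3764)) + U(557)/(-117*(-251) - 85) = -265805/(1/(140242 - 32*3764)) + (-1*557³)/(-117*(-251) - 85) = -265805/(1/(140242 - 120448)) + (-1*172808693)/(29367 - 85) = -265805/(1/19794) - 172808693/29282 = -265805/1/19794 - 172808693*1/29282 = -265805*19794 - 172808693/29282 = -5261344170 - 172808693/29282 = -154062852794633/29282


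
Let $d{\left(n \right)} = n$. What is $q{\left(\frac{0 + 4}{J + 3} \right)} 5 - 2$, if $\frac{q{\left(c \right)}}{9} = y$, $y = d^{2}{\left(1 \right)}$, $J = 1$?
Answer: $43$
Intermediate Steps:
$y = 1$ ($y = 1^{2} = 1$)
$q{\left(c \right)} = 9$ ($q{\left(c \right)} = 9 \cdot 1 = 9$)
$q{\left(\frac{0 + 4}{J + 3} \right)} 5 - 2 = 9 \cdot 5 - 2 = 45 - 2 = 43$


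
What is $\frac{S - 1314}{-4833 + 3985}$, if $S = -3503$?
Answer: $\frac{4817}{848} \approx 5.6804$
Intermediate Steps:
$\frac{S - 1314}{-4833 + 3985} = \frac{-3503 - 1314}{-4833 + 3985} = - \frac{4817}{-848} = \left(-4817\right) \left(- \frac{1}{848}\right) = \frac{4817}{848}$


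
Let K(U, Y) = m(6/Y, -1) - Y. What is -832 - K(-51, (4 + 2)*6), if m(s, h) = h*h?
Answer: -797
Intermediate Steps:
m(s, h) = h**2
K(U, Y) = 1 - Y (K(U, Y) = (-1)**2 - Y = 1 - Y)
-832 - K(-51, (4 + 2)*6) = -832 - (1 - (4 + 2)*6) = -832 - (1 - 6*6) = -832 - (1 - 1*36) = -832 - (1 - 36) = -832 - 1*(-35) = -832 + 35 = -797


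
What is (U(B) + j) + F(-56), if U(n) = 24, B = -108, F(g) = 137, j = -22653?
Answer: -22492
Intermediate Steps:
(U(B) + j) + F(-56) = (24 - 22653) + 137 = -22629 + 137 = -22492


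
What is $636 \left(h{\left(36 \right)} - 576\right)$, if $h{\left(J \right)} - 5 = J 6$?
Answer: $-225780$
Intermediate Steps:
$h{\left(J \right)} = 5 + 6 J$ ($h{\left(J \right)} = 5 + J 6 = 5 + 6 J$)
$636 \left(h{\left(36 \right)} - 576\right) = 636 \left(\left(5 + 6 \cdot 36\right) - 576\right) = 636 \left(\left(5 + 216\right) - 576\right) = 636 \left(221 - 576\right) = 636 \left(-355\right) = -225780$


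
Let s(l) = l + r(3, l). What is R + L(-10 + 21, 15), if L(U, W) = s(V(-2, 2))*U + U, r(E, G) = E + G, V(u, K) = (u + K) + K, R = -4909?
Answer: -4821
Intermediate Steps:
V(u, K) = u + 2*K (V(u, K) = (K + u) + K = u + 2*K)
s(l) = 3 + 2*l (s(l) = l + (3 + l) = 3 + 2*l)
L(U, W) = 8*U (L(U, W) = (3 + 2*(-2 + 2*2))*U + U = (3 + 2*(-2 + 4))*U + U = (3 + 2*2)*U + U = (3 + 4)*U + U = 7*U + U = 8*U)
R + L(-10 + 21, 15) = -4909 + 8*(-10 + 21) = -4909 + 8*11 = -4909 + 88 = -4821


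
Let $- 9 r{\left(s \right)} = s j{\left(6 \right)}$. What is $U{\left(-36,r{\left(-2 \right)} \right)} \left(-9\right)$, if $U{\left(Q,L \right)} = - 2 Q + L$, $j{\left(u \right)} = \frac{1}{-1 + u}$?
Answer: $- \frac{3242}{5} \approx -648.4$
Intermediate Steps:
$r{\left(s \right)} = - \frac{s}{45}$ ($r{\left(s \right)} = - \frac{s \frac{1}{-1 + 6}}{9} = - \frac{s \frac{1}{5}}{9} = - \frac{\frac{1}{5} s}{9} = - \frac{s}{45}$)
$U{\left(Q,L \right)} = L - 2 Q$
$U{\left(-36,r{\left(-2 \right)} \right)} \left(-9\right) = \left(\left(- \frac{1}{45}\right) \left(-2\right) - -72\right) \left(-9\right) = \left(\frac{2}{45} + 72\right) \left(-9\right) = \frac{3242}{45} \left(-9\right) = - \frac{3242}{5}$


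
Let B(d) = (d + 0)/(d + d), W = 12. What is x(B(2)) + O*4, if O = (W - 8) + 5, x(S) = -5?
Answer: 31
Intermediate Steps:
B(d) = ½ (B(d) = d/((2*d)) = d*(1/(2*d)) = ½)
O = 9 (O = (12 - 8) + 5 = 4 + 5 = 9)
x(B(2)) + O*4 = -5 + 9*4 = -5 + 36 = 31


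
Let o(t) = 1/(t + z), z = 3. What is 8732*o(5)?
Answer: 2183/2 ≈ 1091.5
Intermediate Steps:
o(t) = 1/(3 + t) (o(t) = 1/(t + 3) = 1/(3 + t))
8732*o(5) = 8732/(3 + 5) = 8732/8 = 8732*(⅛) = 2183/2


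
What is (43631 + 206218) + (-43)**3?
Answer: 170342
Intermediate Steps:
(43631 + 206218) + (-43)**3 = 249849 - 79507 = 170342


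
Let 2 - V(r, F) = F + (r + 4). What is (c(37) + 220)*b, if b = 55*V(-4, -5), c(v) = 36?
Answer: 98560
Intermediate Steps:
V(r, F) = -2 - F - r (V(r, F) = 2 - (F + (r + 4)) = 2 - (F + (4 + r)) = 2 - (4 + F + r) = 2 + (-4 - F - r) = -2 - F - r)
b = 385 (b = 55*(-2 - 1*(-5) - 1*(-4)) = 55*(-2 + 5 + 4) = 55*7 = 385)
(c(37) + 220)*b = (36 + 220)*385 = 256*385 = 98560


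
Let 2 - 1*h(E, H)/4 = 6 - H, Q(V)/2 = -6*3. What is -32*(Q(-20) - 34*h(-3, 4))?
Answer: 1152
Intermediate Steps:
Q(V) = -36 (Q(V) = 2*(-6*3) = 2*(-18) = -36)
h(E, H) = -16 + 4*H (h(E, H) = 8 - 4*(6 - H) = 8 + (-24 + 4*H) = -16 + 4*H)
-32*(Q(-20) - 34*h(-3, 4)) = -32*(-36 - 34*(-16 + 4*4)) = -32*(-36 - 34*(-16 + 16)) = -32*(-36 - 34*0) = -32*(-36 + 0) = -32*(-36) = 1152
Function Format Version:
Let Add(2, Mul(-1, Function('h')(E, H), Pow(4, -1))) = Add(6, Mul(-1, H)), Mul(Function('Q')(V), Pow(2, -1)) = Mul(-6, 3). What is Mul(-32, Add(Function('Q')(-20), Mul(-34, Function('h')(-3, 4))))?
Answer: 1152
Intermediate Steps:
Function('Q')(V) = -36 (Function('Q')(V) = Mul(2, Mul(-6, 3)) = Mul(2, -18) = -36)
Function('h')(E, H) = Add(-16, Mul(4, H)) (Function('h')(E, H) = Add(8, Mul(-4, Add(6, Mul(-1, H)))) = Add(8, Add(-24, Mul(4, H))) = Add(-16, Mul(4, H)))
Mul(-32, Add(Function('Q')(-20), Mul(-34, Function('h')(-3, 4)))) = Mul(-32, Add(-36, Mul(-34, Add(-16, Mul(4, 4))))) = Mul(-32, Add(-36, Mul(-34, Add(-16, 16)))) = Mul(-32, Add(-36, Mul(-34, 0))) = Mul(-32, Add(-36, 0)) = Mul(-32, -36) = 1152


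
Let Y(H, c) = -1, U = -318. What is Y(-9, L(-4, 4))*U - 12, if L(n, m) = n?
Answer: 306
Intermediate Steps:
Y(-9, L(-4, 4))*U - 12 = -1*(-318) - 12 = 318 - 12 = 306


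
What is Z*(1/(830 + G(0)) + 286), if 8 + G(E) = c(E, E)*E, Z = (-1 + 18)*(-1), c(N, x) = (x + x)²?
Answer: -3996581/822 ≈ -4862.0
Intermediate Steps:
c(N, x) = 4*x² (c(N, x) = (2*x)² = 4*x²)
Z = -17 (Z = 17*(-1) = -17)
G(E) = -8 + 4*E³ (G(E) = -8 + (4*E²)*E = -8 + 4*E³)
Z*(1/(830 + G(0)) + 286) = -17*(1/(830 + (-8 + 4*0³)) + 286) = -17*(1/(830 + (-8 + 4*0)) + 286) = -17*(1/(830 + (-8 + 0)) + 286) = -17*(1/(830 - 8) + 286) = -17*(1/822 + 286) = -17*235093/822 = -3996581/822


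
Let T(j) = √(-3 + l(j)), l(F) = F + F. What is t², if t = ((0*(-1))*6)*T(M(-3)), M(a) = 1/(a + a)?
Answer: 0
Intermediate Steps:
M(a) = 1/(2*a)
l(F) = 2*F
T(j) = √(-3 + 2*j)
t = 0 (t = ((0*(-1))*6)*√(-3 + 2*((½)/(-3))) = (0*6)*√(-3 + 2*((½)*(-⅓))) = 0*√(-3 + 2*(-⅙)) = 0*√(-3 - ⅓) = 0*√(-10/3) = 0*(I*√30/3) = 0)
t² = 0² = 0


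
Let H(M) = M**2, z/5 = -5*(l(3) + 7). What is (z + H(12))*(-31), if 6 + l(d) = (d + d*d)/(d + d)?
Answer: -2139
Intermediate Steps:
l(d) = -6 + (d + d**2)/(2*d) (l(d) = -6 + (d + d*d)/(d + d) = -6 + (d + d**2)/((2*d)) = -6 + (d + d**2)*(1/(2*d)) = -6 + (d + d**2)/(2*d))
z = -75 (z = 5*(-5*((-11/2 + (1/2)*3) + 7)) = 5*(-5*((-11/2 + 3/2) + 7)) = 5*(-5*(-4 + 7)) = 5*(-5*3) = 5*(-15) = -75)
(z + H(12))*(-31) = (-75 + 12**2)*(-31) = (-75 + 144)*(-31) = 69*(-31) = -2139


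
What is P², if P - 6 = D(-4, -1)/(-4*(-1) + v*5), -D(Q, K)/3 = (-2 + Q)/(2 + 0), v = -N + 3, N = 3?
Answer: 1089/16 ≈ 68.063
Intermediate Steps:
v = 0 (v = -1*3 + 3 = -3 + 3 = 0)
D(Q, K) = 3 - 3*Q/2 (D(Q, K) = -3*(-2 + Q)/(2 + 0) = -3*(-2 + Q)/2 = -3*(-1 + Q/2) = 3 - 3*Q/2)
P = 33/4 (P = 6 + (3 - 3/2*(-4))/(-4*(-1) + 0*5) = 6 + (3 + 6)/(4 + 0) = 6 + 9/4 = 33/4 ≈ 8.2500)
P² = (33/4)² = 1089/16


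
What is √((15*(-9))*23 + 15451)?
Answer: √12346 ≈ 111.11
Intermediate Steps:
√((15*(-9))*23 + 15451) = √(-135*23 + 15451) = √(-3105 + 15451) = √12346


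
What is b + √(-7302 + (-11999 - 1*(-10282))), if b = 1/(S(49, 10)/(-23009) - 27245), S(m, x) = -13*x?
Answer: -23009/626880075 + I*√9019 ≈ -3.6704e-5 + 94.968*I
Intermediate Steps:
b = -23009/626880075 (b = 1/(-13*10/(-23009) - 27245) = 1/(-130*(-1/23009) - 27245) = 1/(130/23009 - 27245) = 1/(-626880075/23009) = -23009/626880075 ≈ -3.6704e-5)
b + √(-7302 + (-11999 - 1*(-10282))) = -23009/626880075 + √(-7302 + (-11999 - 1*(-10282))) = -23009/626880075 + √(-7302 + (-11999 + 10282)) = -23009/626880075 + √(-7302 - 1717) = -23009/626880075 + √(-9019) = -23009/626880075 + I*√9019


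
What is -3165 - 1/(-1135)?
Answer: -3592274/1135 ≈ -3165.0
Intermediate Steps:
-3165 - 1/(-1135) = -3165 - 1*(-1/1135) = -3165 + 1/1135 = -3592274/1135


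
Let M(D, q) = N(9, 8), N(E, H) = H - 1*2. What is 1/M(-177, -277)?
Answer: 1/6 ≈ 0.16667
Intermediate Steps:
N(E, H) = -2 + H (N(E, H) = H - 2 = -2 + H)
M(D, q) = 6 (M(D, q) = -2 + 8 = 6)
1/M(-177, -277) = 1/6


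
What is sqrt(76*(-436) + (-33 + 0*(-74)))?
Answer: I*sqrt(33169) ≈ 182.12*I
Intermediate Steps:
sqrt(76*(-436) + (-33 + 0*(-74))) = sqrt(-33136 + (-33 + 0)) = sqrt(-33136 - 33) = sqrt(-33169) = I*sqrt(33169)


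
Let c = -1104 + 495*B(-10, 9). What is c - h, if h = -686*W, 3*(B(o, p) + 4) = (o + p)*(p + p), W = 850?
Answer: 577046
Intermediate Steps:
B(o, p) = -4 + 2*p*(o + p)/3 (B(o, p) = -4 + ((o + p)*(p + p))/3 = -4 + ((o + p)*(2*p))/3 = -4 + (2*p*(o + p))/3 = -4 + 2*p*(o + p)/3)
c = -6054 (c = -1104 + 495*(-4 + (⅔)*9² + (⅔)*(-10)*9) = -1104 + 495*(-4 + (⅔)*81 - 60) = -1104 + 495*(-4 + 54 - 60) = -1104 + 495*(-10) = -1104 - 4950 = -6054)
h = -583100 (h = -686*850 = -583100)
c - h = -6054 - 1*(-583100) = -6054 + 583100 = 577046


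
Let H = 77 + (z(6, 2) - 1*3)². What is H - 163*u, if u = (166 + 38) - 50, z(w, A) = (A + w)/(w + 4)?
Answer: -625504/25 ≈ -25020.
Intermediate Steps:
z(w, A) = (A + w)/(4 + w)
H = 2046/25 (H = 77 + ((2 + 6)/(4 + 6) - 1*3)² = 77 + (8/10 - 3)² = 77 + ((⅒)*8 - 3)² = 77 + (⅘ - 3)² = 77 + (-11/5)² = 77 + 121/25 = 2046/25 ≈ 81.840)
u = 154 (u = 204 - 50 = 154)
H - 163*u = 2046/25 - 163*154 = 2046/25 - 25102 = -625504/25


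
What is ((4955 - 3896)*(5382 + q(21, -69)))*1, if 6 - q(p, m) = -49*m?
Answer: 2125413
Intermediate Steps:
q(p, m) = 6 + 49*m (q(p, m) = 6 - (-49)*m = 6 + 49*m)
((4955 - 3896)*(5382 + q(21, -69)))*1 = ((4955 - 3896)*(5382 + (6 + 49*(-69))))*1 = (1059*(5382 + (6 - 3381)))*1 = (1059*(5382 - 3375))*1 = (1059*2007)*1 = 2125413*1 = 2125413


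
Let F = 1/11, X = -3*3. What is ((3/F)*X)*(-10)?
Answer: 2970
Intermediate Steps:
X = -9
F = 1/11 ≈ 0.090909
((3/F)*X)*(-10) = ((3/(1/11))*(-9))*(-10) = ((3*11)*(-9))*(-10) = (33*(-9))*(-10) = -297*(-10) = 2970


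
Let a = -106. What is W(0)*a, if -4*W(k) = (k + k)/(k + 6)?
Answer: 0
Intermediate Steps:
W(k) = -k/(2*(6 + k)) (W(k) = -(k + k)/(4*(k + 6)) = -2*k/(4*(6 + k)) = -k/(2*(6 + k)))
W(0)*a = -1*0/(12 + 2*0)*(-106) = -1*0/(12 + 0)*(-106) = -1*0/12*(-106) = -1*0*1/12*(-106) = 0*(-106) = 0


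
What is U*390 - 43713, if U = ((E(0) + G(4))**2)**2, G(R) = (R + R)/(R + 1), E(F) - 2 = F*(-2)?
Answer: 2724003/125 ≈ 21792.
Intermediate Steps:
E(F) = 2 - 2*F (E(F) = 2 + F*(-2) = 2 - 2*F)
G(R) = 2*R/(1 + R) (G(R) = (2*R)/(1 + R) = 2*R/(1 + R))
U = 104976/625 (U = (((2 - 2*0) + 2*4/(1 + 4))**2)**2 = (((2 + 0) + 2*4/5)**2)**2 = ((2 + 2*4*(1/5))**2)**2 = ((2 + 8/5)**2)**2 = ((18/5)**2)**2 = (324/25)**2 = 104976/625 ≈ 167.96)
U*390 - 43713 = (104976/625)*390 - 43713 = 8188128/125 - 43713 = 2724003/125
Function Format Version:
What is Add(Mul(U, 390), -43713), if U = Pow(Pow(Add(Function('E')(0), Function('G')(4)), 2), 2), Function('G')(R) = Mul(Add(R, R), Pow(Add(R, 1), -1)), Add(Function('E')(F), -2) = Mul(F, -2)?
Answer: Rational(2724003, 125) ≈ 21792.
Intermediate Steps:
Function('E')(F) = Add(2, Mul(-2, F)) (Function('E')(F) = Add(2, Mul(F, -2)) = Add(2, Mul(-2, F)))
Function('G')(R) = Mul(2, R, Pow(Add(1, R), -1)) (Function('G')(R) = Mul(Mul(2, R), Pow(Add(1, R), -1)) = Mul(2, R, Pow(Add(1, R), -1)))
U = Rational(104976, 625) (U = Pow(Pow(Add(Add(2, Mul(-2, 0)), Mul(2, 4, Pow(Add(1, 4), -1))), 2), 2) = Pow(Pow(Add(Add(2, 0), Mul(2, 4, Pow(5, -1))), 2), 2) = Pow(Pow(Add(2, Mul(2, 4, Rational(1, 5))), 2), 2) = Pow(Pow(Add(2, Rational(8, 5)), 2), 2) = Pow(Pow(Rational(18, 5), 2), 2) = Pow(Rational(324, 25), 2) = Rational(104976, 625) ≈ 167.96)
Add(Mul(U, 390), -43713) = Add(Mul(Rational(104976, 625), 390), -43713) = Add(Rational(8188128, 125), -43713) = Rational(2724003, 125)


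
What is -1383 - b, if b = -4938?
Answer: 3555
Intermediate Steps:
-1383 - b = -1383 - 1*(-4938) = -1383 + 4938 = 3555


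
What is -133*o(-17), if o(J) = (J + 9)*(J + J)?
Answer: -36176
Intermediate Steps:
o(J) = 2*J*(9 + J) (o(J) = (9 + J)*(2*J) = 2*J*(9 + J))
-133*o(-17) = -266*(-17)*(9 - 17) = -266*(-17)*(-8) = -133*272 = -36176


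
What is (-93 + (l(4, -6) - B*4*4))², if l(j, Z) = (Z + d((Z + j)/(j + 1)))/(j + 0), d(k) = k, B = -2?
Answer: 97969/25 ≈ 3918.8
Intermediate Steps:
l(j, Z) = (Z + (Z + j)/(1 + j))/j (l(j, Z) = (Z + (Z + j)/(j + 1))/(j + 0) = (Z + (Z + j)/(1 + j))/j)
(-93 + (l(4, -6) - B*4*4))² = (-93 + ((-6 + 4 - 6*(1 + 4))/(4*(1 + 4)) - (-2*4)*4))² = (-93 + ((¼)*(-6 + 4 - 6*5)/5 - (-8)*4))² = (-93 + ((¼)*(⅕)*(-6 + 4 - 30) - 1*(-32)))² = (-93 + ((¼)*(⅕)*(-32) + 32))² = (-93 + (-8/5 + 32))² = (-93 + 152/5)² = (-313/5)² = 97969/25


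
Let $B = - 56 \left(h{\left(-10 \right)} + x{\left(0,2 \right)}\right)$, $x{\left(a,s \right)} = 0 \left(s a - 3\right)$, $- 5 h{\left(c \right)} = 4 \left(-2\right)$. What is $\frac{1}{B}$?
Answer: $- \frac{5}{448} \approx -0.011161$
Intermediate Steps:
$h{\left(c \right)} = \frac{8}{5}$ ($h{\left(c \right)} = - \frac{4 \left(-2\right)}{5} = \left(- \frac{1}{5}\right) \left(-8\right) = \frac{8}{5}$)
$x{\left(a,s \right)} = 0$ ($x{\left(a,s \right)} = 0 \left(a s - 3\right) = 0 \left(-3 + a s\right) = 0$)
$B = - \frac{448}{5}$ ($B = - 56 \left(\frac{8}{5} + 0\right) = \left(-56\right) \frac{8}{5} = - \frac{448}{5} \approx -89.6$)
$\frac{1}{B} = \frac{1}{- \frac{448}{5}} = - \frac{5}{448}$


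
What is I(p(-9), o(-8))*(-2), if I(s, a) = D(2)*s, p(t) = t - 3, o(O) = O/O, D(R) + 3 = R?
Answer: -24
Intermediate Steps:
D(R) = -3 + R
o(O) = 1
p(t) = -3 + t
I(s, a) = -s (I(s, a) = (-3 + 2)*s = -s)
I(p(-9), o(-8))*(-2) = -(-3 - 9)*(-2) = -1*(-12)*(-2) = 12*(-2) = -24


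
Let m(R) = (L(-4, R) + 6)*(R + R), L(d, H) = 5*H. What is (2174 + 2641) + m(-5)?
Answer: 5005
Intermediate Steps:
m(R) = 2*R*(6 + 5*R) (m(R) = (5*R + 6)*(R + R) = (6 + 5*R)*(2*R) = 2*R*(6 + 5*R))
(2174 + 2641) + m(-5) = (2174 + 2641) + 2*(-5)*(6 + 5*(-5)) = 4815 + 2*(-5)*(6 - 25) = 4815 + 2*(-5)*(-19) = 4815 + 190 = 5005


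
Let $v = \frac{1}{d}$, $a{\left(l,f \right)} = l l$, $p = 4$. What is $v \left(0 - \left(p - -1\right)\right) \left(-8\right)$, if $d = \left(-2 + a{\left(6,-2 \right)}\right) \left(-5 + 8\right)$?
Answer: $\frac{20}{51} \approx 0.39216$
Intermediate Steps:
$a{\left(l,f \right)} = l^{2}$
$d = 102$ ($d = \left(-2 + 6^{2}\right) \left(-5 + 8\right) = \left(-2 + 36\right) 3 = 34 \cdot 3 = 102$)
$v = \frac{1}{102} \approx 0.0098039$
$v \left(0 - \left(p - -1\right)\right) \left(-8\right) = \frac{0 - \left(4 - -1\right)}{102} \left(-8\right) = \frac{0 - \left(4 + 1\right)}{102} \left(-8\right) = \frac{0 - 5}{102} \left(-8\right) = \frac{1}{102} \left(-5\right) \left(-8\right) = \left(- \frac{5}{102}\right) \left(-8\right) = \frac{20}{51}$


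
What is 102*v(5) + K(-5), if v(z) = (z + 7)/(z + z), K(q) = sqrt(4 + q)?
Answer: 612/5 + I ≈ 122.4 + 1.0*I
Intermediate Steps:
v(z) = (7 + z)/(2*z) (v(z) = (7 + z)/((2*z)) = (7 + z)*(1/(2*z)) = (7 + z)/(2*z))
102*v(5) + K(-5) = 102*((1/2)*(7 + 5)/5) + sqrt(4 - 5) = 102*((1/2)*(1/5)*12) + sqrt(-1) = 102*(6/5) + I = 612/5 + I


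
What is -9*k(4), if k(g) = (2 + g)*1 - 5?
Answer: -9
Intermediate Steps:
k(g) = -3 + g (k(g) = (2 + g) - 5 = -3 + g)
-9*k(4) = -9*(-3 + 4) = -9*1 = -9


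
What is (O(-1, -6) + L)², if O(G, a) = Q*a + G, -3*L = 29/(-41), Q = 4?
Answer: 9278116/15129 ≈ 613.27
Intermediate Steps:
L = 29/123 (L = -29/(3*(-41)) = -29*(-1)/(3*41) = -⅓*(-29/41) = 29/123 ≈ 0.23577)
O(G, a) = G + 4*a (O(G, a) = 4*a + G = G + 4*a)
(O(-1, -6) + L)² = ((-1 + 4*(-6)) + 29/123)² = ((-1 - 24) + 29/123)² = (-25 + 29/123)² = (-3046/123)² = 9278116/15129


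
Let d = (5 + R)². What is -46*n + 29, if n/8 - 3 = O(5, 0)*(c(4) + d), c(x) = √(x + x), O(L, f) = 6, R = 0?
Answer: -56275 - 4416*√2 ≈ -62520.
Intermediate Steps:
c(x) = √2*√x (c(x) = √(2*x) = √2*√x)
d = 25 (d = (5 + 0)² = 5² = 25)
n = 1224 + 96*√2 (n = 24 + 8*(6*(√2*√4 + 25)) = 24 + 8*(6*(√2*2 + 25)) = 24 + 8*(6*(2*√2 + 25)) = 24 + 8*(6*(25 + 2*√2)) = 24 + 8*(150 + 12*√2) = 24 + (1200 + 96*√2) = 1224 + 96*√2 ≈ 1359.8)
-46*n + 29 = -46*(1224 + 96*√2) + 29 = (-56304 - 4416*√2) + 29 = -56275 - 4416*√2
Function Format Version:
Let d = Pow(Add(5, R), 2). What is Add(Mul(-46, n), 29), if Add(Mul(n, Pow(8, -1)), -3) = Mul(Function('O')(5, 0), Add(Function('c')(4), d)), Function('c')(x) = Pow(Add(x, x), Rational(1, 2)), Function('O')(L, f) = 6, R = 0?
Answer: Add(-56275, Mul(-4416, Pow(2, Rational(1, 2)))) ≈ -62520.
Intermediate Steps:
Function('c')(x) = Mul(Pow(2, Rational(1, 2)), Pow(x, Rational(1, 2))) (Function('c')(x) = Pow(Mul(2, x), Rational(1, 2)) = Mul(Pow(2, Rational(1, 2)), Pow(x, Rational(1, 2))))
d = 25 (d = Pow(Add(5, 0), 2) = Pow(5, 2) = 25)
n = Add(1224, Mul(96, Pow(2, Rational(1, 2)))) (n = Add(24, Mul(8, Mul(6, Add(Mul(Pow(2, Rational(1, 2)), Pow(4, Rational(1, 2))), 25)))) = Add(24, Mul(8, Mul(6, Add(Mul(Pow(2, Rational(1, 2)), 2), 25)))) = Add(24, Mul(8, Mul(6, Add(Mul(2, Pow(2, Rational(1, 2))), 25)))) = Add(24, Mul(8, Mul(6, Add(25, Mul(2, Pow(2, Rational(1, 2))))))) = Add(24, Mul(8, Add(150, Mul(12, Pow(2, Rational(1, 2)))))) = Add(24, Add(1200, Mul(96, Pow(2, Rational(1, 2))))) = Add(1224, Mul(96, Pow(2, Rational(1, 2)))) ≈ 1359.8)
Add(Mul(-46, n), 29) = Add(Mul(-46, Add(1224, Mul(96, Pow(2, Rational(1, 2))))), 29) = Add(Add(-56304, Mul(-4416, Pow(2, Rational(1, 2)))), 29) = Add(-56275, Mul(-4416, Pow(2, Rational(1, 2))))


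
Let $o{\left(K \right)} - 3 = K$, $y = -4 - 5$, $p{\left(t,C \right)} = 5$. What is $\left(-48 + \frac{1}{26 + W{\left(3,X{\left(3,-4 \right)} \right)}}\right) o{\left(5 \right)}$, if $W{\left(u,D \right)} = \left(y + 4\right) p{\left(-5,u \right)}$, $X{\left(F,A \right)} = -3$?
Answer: $-376$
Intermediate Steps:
$y = -9$ ($y = -4 - 5 = -9$)
$W{\left(u,D \right)} = -25$ ($W{\left(u,D \right)} = \left(-9 + 4\right) 5 = \left(-5\right) 5 = -25$)
$o{\left(K \right)} = 3 + K$
$\left(-48 + \frac{1}{26 + W{\left(3,X{\left(3,-4 \right)} \right)}}\right) o{\left(5 \right)} = \left(-48 + \frac{1}{26 - 25}\right) \left(3 + 5\right) = \left(-48 + 1^{-1}\right) 8 = \left(-48 + 1\right) 8 = \left(-47\right) 8 = -376$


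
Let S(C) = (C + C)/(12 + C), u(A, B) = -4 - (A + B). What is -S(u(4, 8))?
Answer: -8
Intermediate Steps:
u(A, B) = -4 - A - B (u(A, B) = -4 + (-A - B) = -4 - A - B)
S(C) = 2*C/(12 + C) (S(C) = (2*C)/(12 + C) = 2*C/(12 + C))
-S(u(4, 8)) = -2*(-4 - 1*4 - 1*8)/(12 + (-4 - 1*4 - 1*8)) = -2*(-4 - 4 - 8)/(12 + (-4 - 4 - 8)) = -2*(-16)/(12 - 16) = -2*(-16)/(-4) = -2*(-16)*(-1)/4 = -1*8 = -8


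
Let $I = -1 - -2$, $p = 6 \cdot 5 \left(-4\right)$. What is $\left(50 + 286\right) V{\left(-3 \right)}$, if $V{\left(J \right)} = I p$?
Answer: $-40320$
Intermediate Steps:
$p = -120$ ($p = 30 \left(-4\right) = -120$)
$I = 1$ ($I = -1 + 2 = 1$)
$V{\left(J \right)} = -120$ ($V{\left(J \right)} = 1 \left(-120\right) = -120$)
$\left(50 + 286\right) V{\left(-3 \right)} = \left(50 + 286\right) \left(-120\right) = 336 \left(-120\right) = -40320$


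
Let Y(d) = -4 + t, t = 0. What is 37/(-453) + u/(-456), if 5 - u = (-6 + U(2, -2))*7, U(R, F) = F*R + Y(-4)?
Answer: -7059/22952 ≈ -0.30755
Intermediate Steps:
Y(d) = -4 (Y(d) = -4 + 0 = -4)
U(R, F) = -4 + F*R (U(R, F) = F*R - 4 = -4 + F*R)
u = 103 (u = 5 - (-6 + (-4 - 2*2))*7 = 5 - (-6 + (-4 - 4))*7 = 5 - (-6 - 8)*7 = 5 - (-14)*7 = 5 - 1*(-98) = 5 + 98 = 103)
37/(-453) + u/(-456) = 37/(-453) + 103/(-456) = 37*(-1/453) + 103*(-1/456) = -37/453 - 103/456 = -7059/22952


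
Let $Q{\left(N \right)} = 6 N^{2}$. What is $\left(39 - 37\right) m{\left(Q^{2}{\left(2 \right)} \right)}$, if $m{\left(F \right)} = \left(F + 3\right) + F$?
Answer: $2310$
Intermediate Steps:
$m{\left(F \right)} = 3 + 2 F$ ($m{\left(F \right)} = \left(3 + F\right) + F = 3 + 2 F$)
$\left(39 - 37\right) m{\left(Q^{2}{\left(2 \right)} \right)} = \left(39 - 37\right) \left(3 + 2 \left(6 \cdot 2^{2}\right)^{2}\right) = 2 \left(3 + 2 \left(6 \cdot 4\right)^{2}\right) = 2 \left(3 + 2 \cdot 24^{2}\right) = 2 \left(3 + 2 \cdot 576\right) = 2 \left(3 + 1152\right) = 2 \cdot 1155 = 2310$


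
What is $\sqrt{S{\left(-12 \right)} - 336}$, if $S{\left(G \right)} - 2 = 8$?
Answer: $i \sqrt{326} \approx 18.055 i$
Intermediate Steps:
$S{\left(G \right)} = 10$ ($S{\left(G \right)} = 2 + 8 = 10$)
$\sqrt{S{\left(-12 \right)} - 336} = \sqrt{10 - 336} = \sqrt{-326} = i \sqrt{326}$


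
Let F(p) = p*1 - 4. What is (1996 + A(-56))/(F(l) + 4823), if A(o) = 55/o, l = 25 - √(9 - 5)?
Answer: 111721/271152 ≈ 0.41202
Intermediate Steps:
l = 23 (l = 25 - √4 = 25 - 1*2 = 25 - 2 = 23)
F(p) = -4 + p (F(p) = p - 4 = -4 + p)
(1996 + A(-56))/(F(l) + 4823) = (1996 + 55/(-56))/((-4 + 23) + 4823) = (1996 + 55*(-1/56))/(19 + 4823) = (1996 - 55/56)/4842 = (111721/56)*(1/4842) = 111721/271152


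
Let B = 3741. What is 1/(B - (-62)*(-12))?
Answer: 1/2997 ≈ 0.00033367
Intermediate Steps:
1/(B - (-62)*(-12)) = 1/(3741 - (-62)*(-12)) = 1/(3741 - 1*744) = 1/(3741 - 744) = 1/2997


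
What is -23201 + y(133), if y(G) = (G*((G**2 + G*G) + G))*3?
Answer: 14145688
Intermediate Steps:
y(G) = 3*G*(G + 2*G**2) (y(G) = (G*((G**2 + G**2) + G))*3 = (G*(2*G**2 + G))*3 = (G*(G + 2*G**2))*3 = 3*G*(G + 2*G**2))
-23201 + y(133) = -23201 + 133**2*(3 + 6*133) = -23201 + 17689*(3 + 798) = -23201 + 17689*801 = -23201 + 14168889 = 14145688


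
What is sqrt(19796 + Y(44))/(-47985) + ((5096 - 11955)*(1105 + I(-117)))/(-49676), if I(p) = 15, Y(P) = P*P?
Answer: 1920520/12419 - 2*sqrt(5433)/47985 ≈ 154.64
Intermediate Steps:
Y(P) = P**2
sqrt(19796 + Y(44))/(-47985) + ((5096 - 11955)*(1105 + I(-117)))/(-49676) = sqrt(19796 + 44**2)/(-47985) + ((5096 - 11955)*(1105 + 15))/(-49676) = sqrt(19796 + 1936)*(-1/47985) - 6859*1120*(-1/49676) = sqrt(21732)*(-1/47985) - 7682080*(-1/49676) = (2*sqrt(5433))*(-1/47985) + 1920520/12419 = -2*sqrt(5433)/47985 + 1920520/12419 = 1920520/12419 - 2*sqrt(5433)/47985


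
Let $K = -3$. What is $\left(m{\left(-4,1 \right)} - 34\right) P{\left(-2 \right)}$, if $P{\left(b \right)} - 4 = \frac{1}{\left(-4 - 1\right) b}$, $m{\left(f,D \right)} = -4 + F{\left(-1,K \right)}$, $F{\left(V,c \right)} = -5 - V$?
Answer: $- \frac{861}{5} \approx -172.2$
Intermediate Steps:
$m{\left(f,D \right)} = -8$ ($m{\left(f,D \right)} = -4 - 4 = -8$)
$P{\left(b \right)} = 4 - \frac{1}{5 b}$ ($P{\left(b \right)} = 4 + \frac{1}{\left(-4 - 1\right) b} = 4 + \frac{1}{\left(-5\right) b} = 4 - \frac{1}{5 b}$)
$\left(m{\left(-4,1 \right)} - 34\right) P{\left(-2 \right)} = \left(-8 - 34\right) \left(4 - \frac{1}{5 \left(-2\right)}\right) = \left(-8 - 34\right) \left(4 - - \frac{1}{10}\right) = - 42 \left(4 + \frac{1}{10}\right) = \left(-42\right) \frac{41}{10} = - \frac{861}{5}$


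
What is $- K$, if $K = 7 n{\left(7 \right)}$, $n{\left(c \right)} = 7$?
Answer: $-49$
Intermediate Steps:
$K = 49$ ($K = 7 \cdot 7 = 49$)
$- K = \left(-1\right) 49 = -49$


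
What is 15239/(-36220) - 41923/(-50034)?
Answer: 377991467/906115740 ≈ 0.41716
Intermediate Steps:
15239/(-36220) - 41923/(-50034) = 15239*(-1/36220) - 41923*(-1/50034) = -15239/36220 + 41923/50034 = 377991467/906115740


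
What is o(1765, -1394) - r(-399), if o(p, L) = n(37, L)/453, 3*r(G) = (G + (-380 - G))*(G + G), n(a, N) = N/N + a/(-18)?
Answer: -824206339/8154 ≈ -1.0108e+5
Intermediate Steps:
n(a, N) = 1 - a/18 (n(a, N) = 1 + a*(-1/18) = 1 - a/18)
r(G) = -760*G/3 (r(G) = ((G + (-380 - G))*(G + G))/3 = (-760*G)/3 = -760*G/3)
o(p, L) = -19/8154 (o(p, L) = (1 - 1/18*37)/453 = (1 - 37/18)*(1/453) = -19/18*1/453 = -19/8154)
o(1765, -1394) - r(-399) = -19/8154 - (-760)*(-399)/3 = -19/8154 - 1*101080 = -19/8154 - 101080 = -824206339/8154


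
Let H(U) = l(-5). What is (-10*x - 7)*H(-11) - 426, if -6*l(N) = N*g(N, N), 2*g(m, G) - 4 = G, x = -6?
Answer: -5377/12 ≈ -448.08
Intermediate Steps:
g(m, G) = 2 + G/2
l(N) = -N*(2 + N/2)/6
H(U) = -5/12 (H(U) = -1/12*(-5)*(4 - 5) = -1/12*(-5)*(-1) = -5/12)
(-10*x - 7)*H(-11) - 426 = (-10*(-6) - 7)*(-5/12) - 426 = (60 - 7)*(-5/12) - 426 = 53*(-5/12) - 426 = -265/12 - 426 = -5377/12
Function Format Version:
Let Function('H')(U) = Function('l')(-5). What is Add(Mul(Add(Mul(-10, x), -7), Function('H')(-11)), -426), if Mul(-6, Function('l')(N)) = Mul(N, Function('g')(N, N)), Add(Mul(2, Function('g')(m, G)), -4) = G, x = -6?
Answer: Rational(-5377, 12) ≈ -448.08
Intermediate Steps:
Function('g')(m, G) = Add(2, Mul(Rational(1, 2), G))
Function('l')(N) = Mul(Rational(-1, 6), N, Add(2, Mul(Rational(1, 2), N))) (Function('l')(N) = Mul(Rational(-1, 6), Mul(N, Add(2, Mul(Rational(1, 2), N)))) = Mul(Rational(-1, 6), N, Add(2, Mul(Rational(1, 2), N))))
Function('H')(U) = Rational(-5, 12) (Function('H')(U) = Mul(Rational(-1, 12), -5, Add(4, -5)) = Mul(Rational(-1, 12), -5, -1) = Rational(-5, 12))
Add(Mul(Add(Mul(-10, x), -7), Function('H')(-11)), -426) = Add(Mul(Add(Mul(-10, -6), -7), Rational(-5, 12)), -426) = Add(Mul(Add(60, -7), Rational(-5, 12)), -426) = Add(Mul(53, Rational(-5, 12)), -426) = Add(Rational(-265, 12), -426) = Rational(-5377, 12)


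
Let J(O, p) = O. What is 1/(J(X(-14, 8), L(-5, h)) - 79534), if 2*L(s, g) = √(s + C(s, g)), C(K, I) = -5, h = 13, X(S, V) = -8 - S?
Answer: -1/79528 ≈ -1.2574e-5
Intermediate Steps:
L(s, g) = √(-5 + s)/2 (L(s, g) = √(s - 5)/2 = √(-5 + s)/2)
1/(J(X(-14, 8), L(-5, h)) - 79534) = 1/((-8 - 1*(-14)) - 79534) = 1/((-8 + 14) - 79534) = 1/(6 - 79534) = 1/(-79528) = -1/79528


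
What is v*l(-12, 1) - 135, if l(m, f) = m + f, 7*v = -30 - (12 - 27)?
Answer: -780/7 ≈ -111.43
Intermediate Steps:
v = -15/7 (v = (-30 - (12 - 27))/7 = (-30 - 1*(-15))/7 = (-30 + 15)/7 = (⅐)*(-15) = -15/7 ≈ -2.1429)
l(m, f) = f + m
v*l(-12, 1) - 135 = -15*(1 - 12)/7 - 135 = -15/7*(-11) - 135 = 165/7 - 135 = -780/7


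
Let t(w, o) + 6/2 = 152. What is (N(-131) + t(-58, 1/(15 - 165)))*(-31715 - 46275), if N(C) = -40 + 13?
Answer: -9514780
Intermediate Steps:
t(w, o) = 149 (t(w, o) = -3 + 152 = 149)
N(C) = -27
(N(-131) + t(-58, 1/(15 - 165)))*(-31715 - 46275) = (-27 + 149)*(-31715 - 46275) = 122*(-77990) = -9514780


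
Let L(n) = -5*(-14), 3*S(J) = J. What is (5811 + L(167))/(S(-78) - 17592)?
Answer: -5881/17618 ≈ -0.33381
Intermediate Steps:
S(J) = J/3
L(n) = 70
(5811 + L(167))/(S(-78) - 17592) = (5811 + 70)/((⅓)*(-78) - 17592) = 5881/(-26 - 17592) = 5881/(-17618) = 5881*(-1/17618) = -5881/17618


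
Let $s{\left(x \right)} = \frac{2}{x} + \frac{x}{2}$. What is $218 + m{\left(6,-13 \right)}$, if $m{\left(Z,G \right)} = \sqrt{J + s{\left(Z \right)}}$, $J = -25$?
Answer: $218 + \frac{i \sqrt{195}}{3} \approx 218.0 + 4.6547 i$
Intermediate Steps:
$s{\left(x \right)} = \frac{x}{2} + \frac{2}{x}$ ($s{\left(x \right)} = \frac{2}{x} + x \frac{1}{2} = \frac{2}{x} + \frac{x}{2} = \frac{x}{2} + \frac{2}{x}$)
$m{\left(Z,G \right)} = \sqrt{-25 + \frac{Z}{2} + \frac{2}{Z}}$ ($m{\left(Z,G \right)} = \sqrt{-25 + \left(\frac{Z}{2} + \frac{2}{Z}\right)} = \sqrt{-25 + \frac{Z}{2} + \frac{2}{Z}}$)
$218 + m{\left(6,-13 \right)} = 218 + \frac{\sqrt{-100 + 2 \cdot 6 + \frac{8}{6}}}{2} = 218 + \frac{\sqrt{-100 + 12 + 8 \cdot \frac{1}{6}}}{2} = 218 + \frac{\sqrt{-100 + 12 + \frac{4}{3}}}{2} = 218 + \frac{\sqrt{- \frac{260}{3}}}{2} = 218 + \frac{\frac{2}{3} i \sqrt{195}}{2} = 218 + \frac{i \sqrt{195}}{3}$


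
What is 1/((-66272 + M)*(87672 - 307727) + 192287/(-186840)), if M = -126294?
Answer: 186840/7917365763336913 ≈ 2.3599e-11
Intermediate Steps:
1/((-66272 + M)*(87672 - 307727) + 192287/(-186840)) = 1/((-66272 - 126294)*(87672 - 307727) + 192287/(-186840)) = 1/(-192566*(-220055) + 192287*(-1/186840)) = 1/(42375111130 - 192287/186840) = 1/(7917365763336913/186840) = 186840/7917365763336913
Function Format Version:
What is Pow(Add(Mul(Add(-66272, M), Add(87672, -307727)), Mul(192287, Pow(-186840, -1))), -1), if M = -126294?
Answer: Rational(186840, 7917365763336913) ≈ 2.3599e-11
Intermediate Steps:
Pow(Add(Mul(Add(-66272, M), Add(87672, -307727)), Mul(192287, Pow(-186840, -1))), -1) = Pow(Add(Mul(Add(-66272, -126294), Add(87672, -307727)), Mul(192287, Pow(-186840, -1))), -1) = Pow(Add(Mul(-192566, -220055), Mul(192287, Rational(-1, 186840))), -1) = Pow(Add(42375111130, Rational(-192287, 186840)), -1) = Pow(Rational(7917365763336913, 186840), -1) = Rational(186840, 7917365763336913)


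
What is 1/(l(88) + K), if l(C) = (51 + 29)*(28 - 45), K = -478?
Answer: -1/1838 ≈ -0.00054407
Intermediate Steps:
l(C) = -1360 (l(C) = 80*(-17) = -1360)
1/(l(88) + K) = 1/(-1360 - 478) = 1/(-1838) = -1/1838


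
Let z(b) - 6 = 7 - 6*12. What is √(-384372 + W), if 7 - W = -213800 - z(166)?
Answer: 8*I*√2666 ≈ 413.07*I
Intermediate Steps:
z(b) = -59 (z(b) = 6 + (7 - 6*12) = 6 + (7 - 72) = 6 - 65 = -59)
W = 213748 (W = 7 - (-213800 - 1*(-59)) = 7 - (-213800 + 59) = 7 - 1*(-213741) = 7 + 213741 = 213748)
√(-384372 + W) = √(-384372 + 213748) = √(-170624) = 8*I*√2666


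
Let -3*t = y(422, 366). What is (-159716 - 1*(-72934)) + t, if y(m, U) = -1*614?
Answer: -259732/3 ≈ -86577.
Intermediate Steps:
y(m, U) = -614
t = 614/3 (t = -⅓*(-614) = 614/3 ≈ 204.67)
(-159716 - 1*(-72934)) + t = (-159716 - 1*(-72934)) + 614/3 = (-159716 + 72934) + 614/3 = -86782 + 614/3 = -259732/3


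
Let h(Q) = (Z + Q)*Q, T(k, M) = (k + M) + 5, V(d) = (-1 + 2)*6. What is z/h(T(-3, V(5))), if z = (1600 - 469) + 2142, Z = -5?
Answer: 1091/8 ≈ 136.38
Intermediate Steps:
z = 3273 (z = 1131 + 2142 = 3273)
V(d) = 6 (V(d) = 1*6 = 6)
T(k, M) = 5 + M + k (T(k, M) = (M + k) + 5 = 5 + M + k)
h(Q) = Q*(-5 + Q) (h(Q) = (-5 + Q)*Q = Q*(-5 + Q))
z/h(T(-3, V(5))) = 3273/(((5 + 6 - 3)*(-5 + (5 + 6 - 3)))) = 3273/((8*(-5 + 8))) = 3273/((8*3)) = 3273/24 = 3273*(1/24) = 1091/8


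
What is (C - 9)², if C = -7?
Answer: 256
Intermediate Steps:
(C - 9)² = (-7 - 9)² = (-16)² = 256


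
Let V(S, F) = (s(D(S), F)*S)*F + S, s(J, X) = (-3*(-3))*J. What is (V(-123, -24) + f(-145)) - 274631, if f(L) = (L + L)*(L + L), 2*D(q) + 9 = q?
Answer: -1944142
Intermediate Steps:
D(q) = -9/2 + q/2
s(J, X) = 9*J
f(L) = 4*L² (f(L) = (2*L)*(2*L) = 4*L²)
V(S, F) = S + F*S*(-81/2 + 9*S/2) (V(S, F) = ((9*(-9/2 + S/2))*S)*F + S = ((-81/2 + 9*S/2)*S)*F + S = (S*(-81/2 + 9*S/2))*F + S = F*S*(-81/2 + 9*S/2) + S = S + F*S*(-81/2 + 9*S/2))
(V(-123, -24) + f(-145)) - 274631 = ((½)*(-123)*(2 + 9*(-24)*(-9 - 123)) + 4*(-145)²) - 274631 = ((½)*(-123)*(2 + 9*(-24)*(-132)) + 4*21025) - 274631 = ((½)*(-123)*(2 + 28512) + 84100) - 274631 = ((½)*(-123)*28514 + 84100) - 274631 = (-1753611 + 84100) - 274631 = -1669511 - 274631 = -1944142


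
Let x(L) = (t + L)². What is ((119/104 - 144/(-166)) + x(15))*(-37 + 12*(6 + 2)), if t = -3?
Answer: 74362007/8632 ≈ 8614.7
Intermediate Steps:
x(L) = (-3 + L)²
((119/104 - 144/(-166)) + x(15))*(-37 + 12*(6 + 2)) = ((119/104 - 144/(-166)) + (-3 + 15)²)*(-37 + 12*(6 + 2)) = ((119*(1/104) - 144*(-1/166)) + 12²)*(-37 + 12*8) = ((119/104 + 72/83) + 144)*(-37 + 96) = (17365/8632 + 144)*59 = (1260373/8632)*59 = 74362007/8632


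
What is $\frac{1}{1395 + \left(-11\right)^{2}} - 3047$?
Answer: $- \frac{4619251}{1516} \approx -3047.0$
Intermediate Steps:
$\frac{1}{1395 + \left(-11\right)^{2}} - 3047 = \frac{1}{1395 + 121} - 3047 = \frac{1}{1516} - 3047 = - \frac{4619251}{1516}$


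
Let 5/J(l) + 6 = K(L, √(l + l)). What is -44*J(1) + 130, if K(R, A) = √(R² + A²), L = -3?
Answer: 914/5 + 44*√11/5 ≈ 211.99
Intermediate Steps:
K(R, A) = √(A² + R²)
J(l) = 5/(-6 + √(9 + 2*l)) (J(l) = 5/(-6 + √((√(l + l))² + (-3)²)) = 5/(-6 + √((√(2*l))² + 9)) = 5/(-6 + √((√2*√l)² + 9)) = 5/(-6 + √(2*l + 9)) = 5/(-6 + √(9 + 2*l)))
-44*J(1) + 130 = -220/(-6 + √(9 + 2*1)) + 130 = -220/(-6 + √(9 + 2)) + 130 = -220/(-6 + √11) + 130 = 130 - 220/(-6 + √11)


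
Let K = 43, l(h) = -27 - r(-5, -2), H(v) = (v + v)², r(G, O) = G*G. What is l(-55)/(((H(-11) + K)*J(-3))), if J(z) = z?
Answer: 52/1581 ≈ 0.032891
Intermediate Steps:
r(G, O) = G²
H(v) = 4*v² (H(v) = (2*v)² = 4*v²)
l(h) = -52 (l(h) = -27 - 1*(-5)² = -27 - 1*25 = -27 - 25 = -52)
l(-55)/(((H(-11) + K)*J(-3))) = -52*(-1/(3*(4*(-11)² + 43))) = -52*(-1/(3*(4*121 + 43))) = -52*(-1/(3*(484 + 43))) = -52/(527*(-3)) = -52/(-1581) = -52*(-1/1581) = 52/1581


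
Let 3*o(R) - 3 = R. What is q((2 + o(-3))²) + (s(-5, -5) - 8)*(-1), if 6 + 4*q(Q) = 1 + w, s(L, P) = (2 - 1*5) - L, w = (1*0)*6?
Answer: 19/4 ≈ 4.7500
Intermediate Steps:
o(R) = 1 + R/3
w = 0 (w = 0*6 = 0)
s(L, P) = -3 - L (s(L, P) = (2 - 5) - L = -3 - L)
q(Q) = -5/4 (q(Q) = -3/2 + (1 + 0)/4 = -3/2 + (¼)*1 = -3/2 + ¼ = -5/4)
q((2 + o(-3))²) + (s(-5, -5) - 8)*(-1) = -5/4 + ((-3 - 1*(-5)) - 8)*(-1) = -5/4 + ((-3 + 5) - 8)*(-1) = -5/4 + (2 - 8)*(-1) = -5/4 - 6*(-1) = -5/4 + 6 = 19/4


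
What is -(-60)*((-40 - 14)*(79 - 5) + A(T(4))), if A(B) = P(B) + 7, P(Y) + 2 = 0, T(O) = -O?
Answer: -239460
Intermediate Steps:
P(Y) = -2 (P(Y) = -2 + 0 = -2)
A(B) = 5 (A(B) = -2 + 7 = 5)
-(-60)*((-40 - 14)*(79 - 5) + A(T(4))) = -(-60)*((-40 - 14)*(79 - 5) + 5) = -(-60)*(-54*74 + 5) = -(-60)*(-3996 + 5) = -(-60)*(-3991) = -1*239460 = -239460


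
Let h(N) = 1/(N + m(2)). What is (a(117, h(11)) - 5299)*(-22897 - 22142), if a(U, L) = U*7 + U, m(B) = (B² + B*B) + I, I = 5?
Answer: 196505157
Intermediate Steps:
m(B) = 5 + 2*B² (m(B) = (B² + B*B) + 5 = (B² + B²) + 5 = 2*B² + 5 = 5 + 2*B²)
h(N) = 1/(13 + N) (h(N) = 1/(N + (5 + 2*2²)) = 1/(N + (5 + 2*4)) = 1/(N + (5 + 8)) = 1/(N + 13) = 1/(13 + N))
a(U, L) = 8*U (a(U, L) = 7*U + U = 8*U)
(a(117, h(11)) - 5299)*(-22897 - 22142) = (8*117 - 5299)*(-22897 - 22142) = (936 - 5299)*(-45039) = -4363*(-45039) = 196505157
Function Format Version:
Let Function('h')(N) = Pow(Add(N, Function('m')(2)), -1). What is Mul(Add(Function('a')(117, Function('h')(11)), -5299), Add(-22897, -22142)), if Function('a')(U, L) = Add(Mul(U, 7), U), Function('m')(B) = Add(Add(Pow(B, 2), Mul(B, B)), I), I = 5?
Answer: 196505157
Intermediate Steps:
Function('m')(B) = Add(5, Mul(2, Pow(B, 2))) (Function('m')(B) = Add(Add(Pow(B, 2), Mul(B, B)), 5) = Add(Add(Pow(B, 2), Pow(B, 2)), 5) = Add(Mul(2, Pow(B, 2)), 5) = Add(5, Mul(2, Pow(B, 2))))
Function('h')(N) = Pow(Add(13, N), -1) (Function('h')(N) = Pow(Add(N, Add(5, Mul(2, Pow(2, 2)))), -1) = Pow(Add(N, Add(5, Mul(2, 4))), -1) = Pow(Add(N, Add(5, 8)), -1) = Pow(Add(N, 13), -1) = Pow(Add(13, N), -1))
Function('a')(U, L) = Mul(8, U) (Function('a')(U, L) = Add(Mul(7, U), U) = Mul(8, U))
Mul(Add(Function('a')(117, Function('h')(11)), -5299), Add(-22897, -22142)) = Mul(Add(Mul(8, 117), -5299), Add(-22897, -22142)) = Mul(Add(936, -5299), -45039) = Mul(-4363, -45039) = 196505157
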